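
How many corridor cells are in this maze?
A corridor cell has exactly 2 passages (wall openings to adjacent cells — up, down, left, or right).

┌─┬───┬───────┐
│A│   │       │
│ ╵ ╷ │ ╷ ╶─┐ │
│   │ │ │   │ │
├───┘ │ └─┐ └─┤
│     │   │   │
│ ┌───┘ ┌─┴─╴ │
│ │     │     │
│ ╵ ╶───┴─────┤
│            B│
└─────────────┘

Counting cells with exactly 2 passages:
Total corridor cells: 27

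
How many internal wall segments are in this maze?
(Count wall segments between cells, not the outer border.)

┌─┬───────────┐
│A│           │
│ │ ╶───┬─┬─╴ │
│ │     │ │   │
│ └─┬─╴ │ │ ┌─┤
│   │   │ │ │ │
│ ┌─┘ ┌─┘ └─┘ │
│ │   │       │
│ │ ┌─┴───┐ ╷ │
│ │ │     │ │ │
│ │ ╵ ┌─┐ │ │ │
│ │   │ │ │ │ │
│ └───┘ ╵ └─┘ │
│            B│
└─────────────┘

Counting internal wall segments:
Total internal walls: 36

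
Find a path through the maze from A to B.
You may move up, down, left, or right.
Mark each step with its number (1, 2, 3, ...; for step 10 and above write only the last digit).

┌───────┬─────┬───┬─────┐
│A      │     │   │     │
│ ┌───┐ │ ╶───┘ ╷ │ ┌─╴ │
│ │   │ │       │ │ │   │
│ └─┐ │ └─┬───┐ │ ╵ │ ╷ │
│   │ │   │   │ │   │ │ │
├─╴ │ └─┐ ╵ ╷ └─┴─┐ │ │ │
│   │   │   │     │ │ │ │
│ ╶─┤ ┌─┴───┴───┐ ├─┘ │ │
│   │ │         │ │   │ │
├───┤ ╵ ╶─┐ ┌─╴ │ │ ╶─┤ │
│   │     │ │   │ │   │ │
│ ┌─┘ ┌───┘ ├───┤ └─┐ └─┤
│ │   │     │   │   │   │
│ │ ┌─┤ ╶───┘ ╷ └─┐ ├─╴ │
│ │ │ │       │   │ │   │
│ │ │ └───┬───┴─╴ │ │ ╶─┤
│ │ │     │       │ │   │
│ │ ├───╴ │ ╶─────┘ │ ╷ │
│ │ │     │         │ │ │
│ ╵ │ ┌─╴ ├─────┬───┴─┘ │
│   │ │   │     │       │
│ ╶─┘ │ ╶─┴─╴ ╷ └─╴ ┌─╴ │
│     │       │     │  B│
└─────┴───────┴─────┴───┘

Finding the shortest path through the maze:
Path length: 74 steps
Directions: right → right → right → down → down → right → down → right → up → right → down → right → right → down → down → down → right → down → down → down → left → left → left → left → up → right → right → right → up → left → up → left → down → left → left → left → up → right → right → up → up → left → left → down → left → down → left → down → down → down → down → left → down → right → right → up → up → right → right → down → left → down → right → right → right → up → right → down → right → right → up → right → right → down

Solution:

┌───────┬─────┬───┬─────┐
│A 1 2 3│     │   │     │
│ ┌───┐ │ ╶───┘ ╷ │ ┌─╴ │
│ │   │4│       │ │ │   │
│ └─┐ │ └─┬───┐ │ ╵ │ ╷ │
│   │ │5 6│9 0│ │   │ │ │
├─╴ │ └─┐ ╵ ╷ └─┴─┐ │ │ │
│   │   │7 8│1 2 3│ │ │ │
│ ╶─┤ ┌─┴───┴───┐ ├─┘ │ │
│   │ │3 2 1    │4│   │ │
├───┤ ╵ ╶─┐ ┌─╴ │ │ ╶─┤ │
│   │5 4  │0│   │5│   │ │
│ ┌─┘ ┌───┘ ├───┤ └─┐ └─┤
│ │7 6│7 8 9│2 1│6 7│   │
│ │ ┌─┤ ╶───┘ ╷ └─┐ ├─╴ │
│ │8│ │6 5 4 3│0 9│8│   │
│ │ │ └───┬───┴─╴ │ │ ╶─┤
│ │9│     │5 6 7 8│9│   │
│ │ ├───╴ │ ╶─────┘ │ ╷ │
│ │0│7 8 9│4 3 2 1 0│ │ │
│ ╵ │ ┌─╴ ├─────┬───┴─┘ │
│2 1│6│1 0│  6 7│  1 2 3│
│ ╶─┘ │ ╶─┴─╴ ╷ └─╴ ┌─╴ │
│3 4 5│2 3 4 5│8 9 0│  B│
└─────┴───────┴─────┴───┘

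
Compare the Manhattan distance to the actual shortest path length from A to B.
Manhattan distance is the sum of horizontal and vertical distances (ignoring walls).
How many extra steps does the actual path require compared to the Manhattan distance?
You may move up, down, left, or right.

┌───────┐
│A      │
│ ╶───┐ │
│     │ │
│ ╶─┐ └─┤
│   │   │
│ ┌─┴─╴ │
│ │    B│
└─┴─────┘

Manhattan distance: |3 - 0| + |3 - 0| = 6
Actual path length: 6
Extra steps: 6 - 6 = 0

Solution:

┌───────┐
│A      │
│ ╶───┐ │
│↳ → ↓│ │
│ ╶─┐ └─┤
│   │↳ ↓│
│ ┌─┴─╴ │
│ │    B│
└─┴─────┘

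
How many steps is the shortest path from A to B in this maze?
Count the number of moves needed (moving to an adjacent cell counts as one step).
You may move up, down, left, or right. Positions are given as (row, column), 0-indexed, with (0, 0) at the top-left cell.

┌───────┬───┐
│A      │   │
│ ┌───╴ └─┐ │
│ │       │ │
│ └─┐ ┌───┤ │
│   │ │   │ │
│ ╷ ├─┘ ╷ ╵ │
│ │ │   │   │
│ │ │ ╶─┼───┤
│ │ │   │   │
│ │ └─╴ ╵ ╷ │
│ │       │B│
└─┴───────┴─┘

Using BFS to find shortest path:
Start: (0, 0), End: (5, 5)
Path found:
(0,0) → (1,0) → (2,0) → (2,1) → (3,1) → (4,1) → (5,1) → (5,2) → (5,3) → (5,4) → (4,4) → (4,5) → (5,5)
Number of steps: 12

Solution:

┌───────┬───┐
│A      │   │
│ ┌───╴ └─┐ │
│↓│       │ │
│ └─┐ ┌───┤ │
│↳ ↓│ │   │ │
│ ╷ ├─┘ ╷ ╵ │
│ │↓│   │   │
│ │ │ ╶─┼───┤
│ │↓│   │↱ ↓│
│ │ └─╴ ╵ ╷ │
│ │↳ → → ↑│B│
└─┴───────┴─┘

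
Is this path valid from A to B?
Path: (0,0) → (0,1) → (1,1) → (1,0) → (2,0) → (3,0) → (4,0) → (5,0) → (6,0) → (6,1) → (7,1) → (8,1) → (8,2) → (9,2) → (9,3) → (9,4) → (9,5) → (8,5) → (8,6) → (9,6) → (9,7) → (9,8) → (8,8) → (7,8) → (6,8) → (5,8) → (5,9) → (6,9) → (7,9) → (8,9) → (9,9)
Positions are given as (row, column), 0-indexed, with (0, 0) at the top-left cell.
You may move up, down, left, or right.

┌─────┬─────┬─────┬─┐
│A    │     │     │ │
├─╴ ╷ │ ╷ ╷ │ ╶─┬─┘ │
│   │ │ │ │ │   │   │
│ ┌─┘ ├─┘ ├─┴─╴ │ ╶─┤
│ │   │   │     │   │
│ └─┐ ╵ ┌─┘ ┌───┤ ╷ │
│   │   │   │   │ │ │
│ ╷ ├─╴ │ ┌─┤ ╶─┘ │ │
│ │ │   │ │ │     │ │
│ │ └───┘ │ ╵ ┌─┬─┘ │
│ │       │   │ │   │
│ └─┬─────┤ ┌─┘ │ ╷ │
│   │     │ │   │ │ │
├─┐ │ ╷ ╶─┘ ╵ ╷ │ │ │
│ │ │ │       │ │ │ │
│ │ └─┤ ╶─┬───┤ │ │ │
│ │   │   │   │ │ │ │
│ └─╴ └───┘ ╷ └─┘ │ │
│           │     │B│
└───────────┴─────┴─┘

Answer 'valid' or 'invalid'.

Checking path validity:
Result: All consecutive moves are passable.

valid

Correct solution:

┌─────┬─────┬─────┬─┐
│A ↓  │     │     │ │
├─╴ ╷ │ ╷ ╷ │ ╶─┬─┘ │
│↓ ↲│ │ │ │ │   │   │
│ ┌─┘ ├─┘ ├─┴─╴ │ ╶─┤
│↓│   │   │     │   │
│ └─┐ ╵ ┌─┘ ┌───┤ ╷ │
│↓  │   │   │   │ │ │
│ ╷ ├─╴ │ ┌─┤ ╶─┘ │ │
│↓│ │   │ │ │     │ │
│ │ └───┘ │ ╵ ┌─┬─┘ │
│↓│       │   │ │↱ ↓│
│ └─┬─────┤ ┌─┘ │ ╷ │
│↳ ↓│     │ │   │↑│↓│
├─┐ │ ╷ ╶─┘ ╵ ╷ │ │ │
│ │↓│ │       │ │↑│↓│
│ │ └─┤ ╶─┬───┤ │ │ │
│ │↳ ↓│   │↱ ↓│ │↑│↓│
│ └─╴ └───┘ ╷ └─┘ │ │
│    ↳ → → ↑│↳ → ↑│B│
└───────────┴─────┴─┘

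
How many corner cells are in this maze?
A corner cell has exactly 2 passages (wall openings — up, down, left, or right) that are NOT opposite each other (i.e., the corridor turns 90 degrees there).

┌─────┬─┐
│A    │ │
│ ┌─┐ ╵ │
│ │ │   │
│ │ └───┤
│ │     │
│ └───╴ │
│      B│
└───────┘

Counting corner cells (2 non-opposite passages):
Total corners: 8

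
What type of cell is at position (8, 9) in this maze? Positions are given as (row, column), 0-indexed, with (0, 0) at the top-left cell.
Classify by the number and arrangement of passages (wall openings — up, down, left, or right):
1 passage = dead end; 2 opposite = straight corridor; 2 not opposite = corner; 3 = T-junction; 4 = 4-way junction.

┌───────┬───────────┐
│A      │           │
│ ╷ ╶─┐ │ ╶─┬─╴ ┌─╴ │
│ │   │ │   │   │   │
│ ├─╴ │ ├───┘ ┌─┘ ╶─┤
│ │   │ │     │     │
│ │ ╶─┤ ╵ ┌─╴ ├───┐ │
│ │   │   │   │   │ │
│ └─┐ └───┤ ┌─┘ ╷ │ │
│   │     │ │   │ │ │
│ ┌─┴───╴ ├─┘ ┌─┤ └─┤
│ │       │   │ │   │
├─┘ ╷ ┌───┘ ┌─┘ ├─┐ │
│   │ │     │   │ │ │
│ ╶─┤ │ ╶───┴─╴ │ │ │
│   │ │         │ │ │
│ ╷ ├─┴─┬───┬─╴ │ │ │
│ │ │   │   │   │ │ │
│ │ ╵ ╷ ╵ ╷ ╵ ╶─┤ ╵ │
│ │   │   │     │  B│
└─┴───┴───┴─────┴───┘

Checking cell at (8, 9):
Number of passages: 2
Cell type: straight corridor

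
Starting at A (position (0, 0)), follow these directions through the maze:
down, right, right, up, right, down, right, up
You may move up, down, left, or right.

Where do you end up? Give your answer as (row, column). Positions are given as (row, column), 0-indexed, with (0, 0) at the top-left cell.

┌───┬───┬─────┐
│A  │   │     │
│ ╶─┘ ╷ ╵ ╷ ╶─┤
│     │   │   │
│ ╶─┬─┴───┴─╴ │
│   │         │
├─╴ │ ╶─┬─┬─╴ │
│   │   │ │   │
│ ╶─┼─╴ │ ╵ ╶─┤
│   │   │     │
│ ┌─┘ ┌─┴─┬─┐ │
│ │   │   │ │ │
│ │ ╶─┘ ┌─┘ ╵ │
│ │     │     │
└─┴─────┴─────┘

Following directions step by step:
Start: (0, 0)
  down: (0, 0) → (1, 0)
  right: (1, 0) → (1, 1)
  right: (1, 1) → (1, 2)
  up: (1, 2) → (0, 2)
  right: (0, 2) → (0, 3)
  down: (0, 3) → (1, 3)
  right: (1, 3) → (1, 4)
  up: (1, 4) → (0, 4)
Final position: (0, 4)

Path taken:

┌───┬───┬─────┐
│A  │↱ ↓│B    │
│ ╶─┘ ╷ ╵ ╷ ╶─┤
│↳ → ↑│↳ ↑│   │
│ ╶─┬─┴───┴─╴ │
│   │         │
├─╴ │ ╶─┬─┬─╴ │
│   │   │ │   │
│ ╶─┼─╴ │ ╵ ╶─┤
│   │   │     │
│ ┌─┘ ┌─┴─┬─┐ │
│ │   │   │ │ │
│ │ ╶─┘ ┌─┘ ╵ │
│ │     │     │
└─┴─────┴─────┘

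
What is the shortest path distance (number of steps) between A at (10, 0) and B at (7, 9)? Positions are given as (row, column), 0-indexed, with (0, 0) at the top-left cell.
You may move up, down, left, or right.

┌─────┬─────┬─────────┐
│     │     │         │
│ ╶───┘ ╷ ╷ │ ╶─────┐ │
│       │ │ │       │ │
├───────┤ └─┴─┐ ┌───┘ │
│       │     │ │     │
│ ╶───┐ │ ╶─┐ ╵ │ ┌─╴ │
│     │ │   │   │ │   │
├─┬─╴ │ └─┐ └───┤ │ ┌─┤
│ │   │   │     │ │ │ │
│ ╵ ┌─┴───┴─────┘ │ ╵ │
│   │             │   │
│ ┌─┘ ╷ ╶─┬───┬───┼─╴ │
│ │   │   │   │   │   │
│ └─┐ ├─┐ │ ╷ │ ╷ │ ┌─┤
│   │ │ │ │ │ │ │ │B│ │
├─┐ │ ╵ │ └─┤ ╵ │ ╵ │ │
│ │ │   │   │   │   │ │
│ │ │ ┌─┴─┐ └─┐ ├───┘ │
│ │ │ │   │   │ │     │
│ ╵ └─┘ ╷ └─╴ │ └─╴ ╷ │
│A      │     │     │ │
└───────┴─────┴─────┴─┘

Finding path from (10, 0) to (7, 9):
Path: (10,0) → (10,1) → (10,2) → (10,3) → (9,3) → (9,4) → (10,4) → (10,5) → (10,6) → (9,6) → (9,5) → (8,5) → (8,4) → (7,4) → (6,4) → (6,3) → (5,3) → (5,4) → (5,5) → (5,6) → (5,7) → (5,8) → (4,8) → (3,8) → (2,8) → (2,9) → (2,10) → (3,10) → (3,9) → (4,9) → (5,9) → (5,10) → (6,10) → (6,9) → (7,9)
Distance: 34 steps

Solution:

┌─────┬─────┬─────────┐
│     │     │         │
│ ╶───┘ ╷ ╷ │ ╶─────┐ │
│       │ │ │       │ │
├───────┤ └─┴─┐ ┌───┘ │
│       │     │ │↱ → ↓│
│ ╶───┐ │ ╶─┐ ╵ │ ┌─╴ │
│     │ │   │   │↑│↓ ↲│
├─┬─╴ │ └─┐ └───┤ │ ┌─┤
│ │   │   │     │↑│↓│ │
│ ╵ ┌─┴───┴─────┘ │ ╵ │
│   │  ↱ → → → → ↑│↳ ↓│
│ ┌─┘ ╷ ╶─┬───┬───┼─╴ │
│ │   │↑ ↰│   │   │↓ ↲│
│ └─┐ ├─┐ │ ╷ │ ╷ │ ┌─┤
│   │ │ │↑│ │ │ │ │B│ │
├─┐ │ ╵ │ └─┤ ╵ │ ╵ │ │
│ │ │   │↑ ↰│   │   │ │
│ │ │ ┌─┴─┐ └─┐ ├───┘ │
│ │ │ │↱ ↓│↑ ↰│ │     │
│ ╵ └─┘ ╷ └─╴ │ └─╴ ╷ │
│A → → ↑│↳ → ↑│     │ │
└───────┴─────┴─────┴─┘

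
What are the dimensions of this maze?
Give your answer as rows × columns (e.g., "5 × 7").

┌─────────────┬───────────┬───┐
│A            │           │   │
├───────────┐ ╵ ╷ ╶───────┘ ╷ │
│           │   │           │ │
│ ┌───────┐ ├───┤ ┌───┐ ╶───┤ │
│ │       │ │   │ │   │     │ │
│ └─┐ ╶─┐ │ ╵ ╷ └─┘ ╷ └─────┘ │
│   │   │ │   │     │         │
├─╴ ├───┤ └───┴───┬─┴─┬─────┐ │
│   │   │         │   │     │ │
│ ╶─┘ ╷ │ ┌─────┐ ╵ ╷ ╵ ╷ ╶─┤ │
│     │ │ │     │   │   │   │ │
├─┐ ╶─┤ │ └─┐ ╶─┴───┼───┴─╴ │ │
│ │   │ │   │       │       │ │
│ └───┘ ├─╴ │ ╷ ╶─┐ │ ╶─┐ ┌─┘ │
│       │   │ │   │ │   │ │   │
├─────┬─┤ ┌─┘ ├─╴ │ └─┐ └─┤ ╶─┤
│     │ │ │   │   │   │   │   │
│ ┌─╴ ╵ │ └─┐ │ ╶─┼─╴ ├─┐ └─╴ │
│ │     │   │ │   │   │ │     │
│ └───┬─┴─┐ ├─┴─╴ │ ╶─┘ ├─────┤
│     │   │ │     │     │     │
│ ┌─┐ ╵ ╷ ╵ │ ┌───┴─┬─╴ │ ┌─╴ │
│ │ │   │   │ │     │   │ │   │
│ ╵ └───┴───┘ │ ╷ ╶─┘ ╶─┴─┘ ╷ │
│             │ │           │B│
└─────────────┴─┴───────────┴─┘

Counting the maze dimensions:
Rows (vertical): 13
Columns (horizontal): 15
Dimensions: 13 × 15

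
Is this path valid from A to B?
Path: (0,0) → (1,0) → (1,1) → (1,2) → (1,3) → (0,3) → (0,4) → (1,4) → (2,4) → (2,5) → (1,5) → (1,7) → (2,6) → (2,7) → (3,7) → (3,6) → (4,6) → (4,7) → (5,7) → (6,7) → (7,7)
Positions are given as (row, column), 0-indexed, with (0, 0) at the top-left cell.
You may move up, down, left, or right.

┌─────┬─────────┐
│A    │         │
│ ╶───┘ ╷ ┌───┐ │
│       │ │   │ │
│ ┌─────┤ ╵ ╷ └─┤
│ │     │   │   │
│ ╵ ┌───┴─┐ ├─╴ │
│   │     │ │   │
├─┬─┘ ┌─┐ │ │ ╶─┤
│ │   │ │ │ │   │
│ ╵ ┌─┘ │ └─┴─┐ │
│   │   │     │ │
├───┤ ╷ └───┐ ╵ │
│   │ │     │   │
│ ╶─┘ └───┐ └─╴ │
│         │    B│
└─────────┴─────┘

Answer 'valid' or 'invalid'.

Checking path validity:
Result: Invalid move at step 11: cannot move from (1, 5) to (1, 7).

invalid

Correct solution:

┌─────┬─────────┐
│A    │↱ ↓      │
│ ╶───┘ ╷ ┌───┐ │
│↳ → → ↑│↓│↱ ↓│ │
│ ┌─────┤ ╵ ╷ └─┤
│ │     │↳ ↑│↳ ↓│
│ ╵ ┌───┴─┐ ├─╴ │
│   │     │ │↓ ↲│
├─┬─┘ ┌─┐ │ │ ╶─┤
│ │   │ │ │ │↳ ↓│
│ ╵ ┌─┘ │ └─┴─┐ │
│   │   │     │↓│
├───┤ ╷ └───┐ ╵ │
│   │ │     │  ↓│
│ ╶─┘ └───┐ └─╴ │
│         │    B│
└─────────┴─────┘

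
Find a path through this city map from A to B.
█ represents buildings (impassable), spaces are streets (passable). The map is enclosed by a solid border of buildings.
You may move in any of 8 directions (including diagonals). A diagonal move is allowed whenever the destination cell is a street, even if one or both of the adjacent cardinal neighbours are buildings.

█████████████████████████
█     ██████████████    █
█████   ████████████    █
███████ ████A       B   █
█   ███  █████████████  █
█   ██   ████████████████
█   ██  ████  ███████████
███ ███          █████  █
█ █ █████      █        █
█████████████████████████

Finding the shortest path from A to B:
Movement: 8-directional
Path length: 8 steps
Directions: right → right → right → right → right → right → right → right

Solution:

█████████████████████████
█     ██████████████    █
█████   ████████████    █
███████ ████A→→→→→→→B   █
█   ███  █████████████  █
█   ██   ████████████████
█   ██  ████  ███████████
███ ███          █████  █
█ █ █████      █        █
█████████████████████████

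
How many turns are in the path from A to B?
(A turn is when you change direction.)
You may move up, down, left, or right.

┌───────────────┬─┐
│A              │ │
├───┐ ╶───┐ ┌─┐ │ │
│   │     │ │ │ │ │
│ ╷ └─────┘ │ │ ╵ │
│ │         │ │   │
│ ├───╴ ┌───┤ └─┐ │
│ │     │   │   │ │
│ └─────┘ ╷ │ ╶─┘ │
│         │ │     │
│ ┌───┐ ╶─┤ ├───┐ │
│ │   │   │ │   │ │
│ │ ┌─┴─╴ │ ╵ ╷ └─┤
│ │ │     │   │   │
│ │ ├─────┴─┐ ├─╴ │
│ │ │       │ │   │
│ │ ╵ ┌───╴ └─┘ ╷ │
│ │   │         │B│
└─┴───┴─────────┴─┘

Directions: right, right, right, right, right, down, down, left, left, left, left, up, left, down, down, down, right, right, right, right, up, right, down, down, down, right, up, right, down, right, down, down
Number of turns: 15

Solution:

┌───────────────┬─┐
│A → → → → ↓    │ │
├───┐ ╶───┐ ┌─┐ │ │
│↓ ↰│     │↓│ │ │ │
│ ╷ └─────┘ │ │ ╵ │
│↓│↑ ← ← ← ↲│ │   │
│ ├───╴ ┌───┤ └─┐ │
│↓│     │↱ ↓│   │ │
│ └─────┘ ╷ │ ╶─┘ │
│↳ → → → ↑│↓│     │
│ ┌───┐ ╶─┤ ├───┐ │
│ │   │   │↓│↱ ↓│ │
│ │ ┌─┴─╴ │ ╵ ╷ └─┤
│ │ │     │↳ ↑│↳ ↓│
│ │ ├─────┴─┐ ├─╴ │
│ │ │       │ │  ↓│
│ │ ╵ ┌───╴ └─┘ ╷ │
│ │   │         │B│
└─┴───┴─────────┴─┘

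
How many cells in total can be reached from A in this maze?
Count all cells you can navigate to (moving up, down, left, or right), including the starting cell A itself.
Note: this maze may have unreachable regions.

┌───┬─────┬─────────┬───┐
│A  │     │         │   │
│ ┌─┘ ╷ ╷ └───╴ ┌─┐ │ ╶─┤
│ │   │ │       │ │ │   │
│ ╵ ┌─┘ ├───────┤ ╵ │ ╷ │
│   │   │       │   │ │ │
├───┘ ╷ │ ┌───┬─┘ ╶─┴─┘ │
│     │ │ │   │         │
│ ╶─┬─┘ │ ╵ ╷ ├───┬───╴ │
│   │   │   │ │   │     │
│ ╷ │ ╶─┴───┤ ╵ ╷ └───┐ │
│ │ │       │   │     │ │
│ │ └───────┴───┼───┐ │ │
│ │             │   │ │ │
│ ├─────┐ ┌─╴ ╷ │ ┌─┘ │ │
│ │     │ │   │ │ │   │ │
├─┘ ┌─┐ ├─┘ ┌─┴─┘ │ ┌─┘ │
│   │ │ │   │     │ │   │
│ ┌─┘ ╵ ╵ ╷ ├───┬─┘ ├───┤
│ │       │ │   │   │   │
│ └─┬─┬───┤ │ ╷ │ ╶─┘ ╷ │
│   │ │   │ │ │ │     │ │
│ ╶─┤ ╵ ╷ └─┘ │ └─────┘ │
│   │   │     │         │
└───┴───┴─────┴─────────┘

Using BFS/flood-fill to find all reachable cells from A:
Maze size: 12 × 12 = 144 total cells
52 cell(s) are walled off and cannot be reached from A.
Reachable cells: 92

Reachable region (· marks reachable cells):

┌───┬─────┬─────────┬───┐
│A ·│· · ·│· · · · ·│· ·│
│ ┌─┘ ╷ ╷ └───╴ ┌─┐ │ ╶─┤
│·│· ·│·│· · · ·│·│·│· ·│
│ ╵ ┌─┘ ├───────┤ ╵ │ ╷ │
│· ·│· ·│       │· ·│·│·│
├───┘ ╷ │ ┌───┬─┘ ╶─┴─┘ │
│· · ·│·│ │   │· · · · ·│
│ ╶─┬─┘ │ ╵ ╷ ├───┬───╴ │
│· ·│· ·│   │ │   │· · ·│
│ ╷ │ ╶─┴───┤ ╵ ╷ └───┐ │
│·│·│· · · ·│   │     │·│
│ │ └───────┴───┼───┐ │ │
│·│· · · · · · ·│   │ │·│
│ ├─────┐ ┌─╴ ╷ │ ┌─┘ │ │
│·│· · ·│·│· ·│·│ │   │·│
├─┘ ┌─┐ ├─┘ ┌─┴─┘ │ ┌─┘ │
│· ·│·│·│· ·│     │ │· ·│
│ ┌─┘ ╵ ╵ ╷ ├───┬─┘ ├───┤
│·│· · · ·│·│   │   │   │
│ └─┬─┬───┤ │ ╷ │ ╶─┘ ╷ │
│· ·│ │   │·│ │ │     │ │
│ ╶─┤ ╵ ╷ └─┘ │ └─────┘ │
│· ·│   │     │         │
└───┴───┴─────┴─────────┘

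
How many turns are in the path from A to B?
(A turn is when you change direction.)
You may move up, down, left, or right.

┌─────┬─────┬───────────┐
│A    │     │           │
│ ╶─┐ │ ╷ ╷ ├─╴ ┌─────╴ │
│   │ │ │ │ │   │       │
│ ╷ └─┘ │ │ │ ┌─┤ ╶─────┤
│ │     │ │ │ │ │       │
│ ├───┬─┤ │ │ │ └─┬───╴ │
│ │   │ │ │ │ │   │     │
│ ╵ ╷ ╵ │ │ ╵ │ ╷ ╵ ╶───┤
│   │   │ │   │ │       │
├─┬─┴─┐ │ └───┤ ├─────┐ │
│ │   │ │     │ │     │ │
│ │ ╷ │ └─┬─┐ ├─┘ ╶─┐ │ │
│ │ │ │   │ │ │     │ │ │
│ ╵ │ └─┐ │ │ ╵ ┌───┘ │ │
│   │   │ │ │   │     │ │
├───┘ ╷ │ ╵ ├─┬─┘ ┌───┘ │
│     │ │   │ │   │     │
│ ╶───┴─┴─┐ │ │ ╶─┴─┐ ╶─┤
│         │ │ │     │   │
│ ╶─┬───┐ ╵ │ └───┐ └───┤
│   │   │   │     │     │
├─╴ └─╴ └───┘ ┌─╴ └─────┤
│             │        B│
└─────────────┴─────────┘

Directions: down, down, down, down, right, up, right, down, right, down, down, right, down, down, right, down, down, left, up, left, left, left, left, down, right, down, right, right, right, right, right, up, right, right, down, right, right, right
Number of turns: 21

Solution:

┌─────┬─────┬───────────┐
│A    │     │           │
│ ╶─┐ │ ╷ ╷ ├─╴ ┌─────╴ │
│↓  │ │ │ │ │   │       │
│ ╷ └─┘ │ │ │ ┌─┤ ╶─────┤
│↓│     │ │ │ │ │       │
│ ├───┬─┤ │ │ │ └─┬───╴ │
│↓│↱ ↓│ │ │ │ │   │     │
│ ╵ ╷ ╵ │ │ ╵ │ ╷ ╵ ╶───┤
│↳ ↑│↳ ↓│ │   │ │       │
├─┬─┴─┐ │ └───┤ ├─────┐ │
│ │   │↓│     │ │     │ │
│ │ ╷ │ └─┬─┐ ├─┘ ╶─┐ │ │
│ │ │ │↳ ↓│ │ │     │ │ │
│ ╵ │ └─┐ │ │ ╵ ┌───┘ │ │
│   │   │↓│ │   │     │ │
├───┘ ╷ │ ╵ ├─┬─┘ ┌───┘ │
│     │ │↳ ↓│ │   │     │
│ ╶───┴─┴─┐ │ │ ╶─┴─┐ ╶─┤
│↓ ← ← ← ↰│↓│ │     │   │
│ ╶─┬───┐ ╵ │ └───┐ └───┤
│↳ ↓│   │↑ ↲│↱ → ↓│     │
├─╴ └─╴ └───┘ ┌─╴ └─────┤
│  ↳ → → → → ↑│  ↳ → → B│
└─────────────┴─────────┘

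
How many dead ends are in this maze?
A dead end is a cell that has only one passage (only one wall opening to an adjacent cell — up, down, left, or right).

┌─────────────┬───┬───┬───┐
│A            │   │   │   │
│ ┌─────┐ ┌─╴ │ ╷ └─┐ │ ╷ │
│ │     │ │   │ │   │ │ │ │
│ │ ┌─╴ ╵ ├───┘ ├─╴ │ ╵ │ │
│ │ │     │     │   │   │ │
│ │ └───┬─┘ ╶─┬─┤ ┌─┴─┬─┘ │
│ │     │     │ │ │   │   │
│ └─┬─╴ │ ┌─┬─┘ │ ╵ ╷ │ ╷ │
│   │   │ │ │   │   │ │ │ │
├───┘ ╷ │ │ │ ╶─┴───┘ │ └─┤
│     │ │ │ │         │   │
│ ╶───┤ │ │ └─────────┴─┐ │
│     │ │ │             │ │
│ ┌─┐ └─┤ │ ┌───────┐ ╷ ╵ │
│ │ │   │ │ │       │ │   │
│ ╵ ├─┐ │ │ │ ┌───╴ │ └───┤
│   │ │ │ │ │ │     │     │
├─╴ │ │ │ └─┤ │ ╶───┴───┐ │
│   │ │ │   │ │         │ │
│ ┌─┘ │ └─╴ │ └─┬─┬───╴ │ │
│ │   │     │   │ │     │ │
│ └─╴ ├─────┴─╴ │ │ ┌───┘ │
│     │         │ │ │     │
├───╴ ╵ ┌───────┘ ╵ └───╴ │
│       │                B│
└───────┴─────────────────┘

Checking each cell for number of passages:

Dead ends found at positions:
  (0, 9)
  (1, 5)
  (2, 2)
  (3, 6)
  (3, 7)
  (4, 1)
  (4, 5)
  (4, 12)
  (6, 3)
  (7, 1)
  (8, 2)
  (8, 5)
  (10, 1)
  (10, 8)
  (11, 10)
  (12, 0)
  (12, 4)
Total dead ends: 17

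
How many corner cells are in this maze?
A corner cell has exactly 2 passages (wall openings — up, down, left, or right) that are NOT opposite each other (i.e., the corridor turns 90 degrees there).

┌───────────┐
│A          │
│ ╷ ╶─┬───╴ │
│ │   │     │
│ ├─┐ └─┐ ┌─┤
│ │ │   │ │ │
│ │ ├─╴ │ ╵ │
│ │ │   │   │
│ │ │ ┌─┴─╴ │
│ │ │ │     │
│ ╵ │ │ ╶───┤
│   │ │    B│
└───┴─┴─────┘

Counting corner cells (2 non-opposite passages):
Total corners: 15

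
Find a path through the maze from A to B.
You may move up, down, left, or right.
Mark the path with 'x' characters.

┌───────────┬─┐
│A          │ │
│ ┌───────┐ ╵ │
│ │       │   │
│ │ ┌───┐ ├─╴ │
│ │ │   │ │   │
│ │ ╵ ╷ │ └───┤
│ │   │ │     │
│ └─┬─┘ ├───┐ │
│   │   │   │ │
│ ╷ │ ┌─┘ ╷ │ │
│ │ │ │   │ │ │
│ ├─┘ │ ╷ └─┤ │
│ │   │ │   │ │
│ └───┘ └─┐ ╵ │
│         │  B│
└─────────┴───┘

Finding the shortest path through the maze:
Path length: 17 steps
Directions: down → down → down → down → down → down → down → right → right → right → up → up → right → down → right → down → right

Solution:

┌───────────┬─┐
│A          │ │
│ ┌───────┐ ╵ │
│x│       │   │
│ │ ┌───┐ ├─╴ │
│x│ │   │ │   │
│ │ ╵ ╷ │ └───┤
│x│   │ │     │
│ └─┬─┘ ├───┐ │
│x  │   │   │ │
│ ╷ │ ┌─┘ ╷ │ │
│x│ │ │x x│ │ │
│ ├─┘ │ ╷ └─┤ │
│x│   │x│x x│ │
│ └───┘ └─┐ ╵ │
│x x x x  │x B│
└─────────┴───┘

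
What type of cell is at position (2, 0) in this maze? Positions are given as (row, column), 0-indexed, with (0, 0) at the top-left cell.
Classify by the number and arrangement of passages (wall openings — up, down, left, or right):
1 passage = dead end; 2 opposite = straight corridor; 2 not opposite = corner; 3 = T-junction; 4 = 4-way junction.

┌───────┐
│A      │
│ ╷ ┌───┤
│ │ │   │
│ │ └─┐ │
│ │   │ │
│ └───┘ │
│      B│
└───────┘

Checking cell at (2, 0):
Number of passages: 2
Cell type: straight corridor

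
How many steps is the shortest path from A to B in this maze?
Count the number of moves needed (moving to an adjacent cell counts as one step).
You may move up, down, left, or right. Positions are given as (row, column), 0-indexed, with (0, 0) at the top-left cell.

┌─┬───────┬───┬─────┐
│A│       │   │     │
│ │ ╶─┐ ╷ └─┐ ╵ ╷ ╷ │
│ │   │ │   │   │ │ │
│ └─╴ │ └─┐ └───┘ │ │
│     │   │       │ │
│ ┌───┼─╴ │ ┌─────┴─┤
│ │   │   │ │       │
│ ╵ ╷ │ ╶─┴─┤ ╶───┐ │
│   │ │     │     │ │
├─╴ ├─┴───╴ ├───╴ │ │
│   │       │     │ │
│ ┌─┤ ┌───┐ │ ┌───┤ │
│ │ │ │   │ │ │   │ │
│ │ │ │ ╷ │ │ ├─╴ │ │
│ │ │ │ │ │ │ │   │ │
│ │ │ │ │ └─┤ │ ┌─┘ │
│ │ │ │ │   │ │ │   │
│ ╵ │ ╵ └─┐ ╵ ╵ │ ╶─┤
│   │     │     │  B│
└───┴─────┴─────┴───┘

Using BFS to find shortest path:
Start: (0, 0), End: (9, 9)
Path found:
(0,0) → (1,0) → (2,0) → (2,1) → (2,2) → (1,2) → (1,1) → (0,1) → (0,2) → (0,3) → (1,3) → (2,3) → (2,4) → (3,4) → (3,3) → (4,3) → (4,4) → (4,5) → (5,5) → (5,4) → (5,3) → (5,2) → (6,2) → (7,2) → (8,2) → (9,2) → (9,3) → (8,3) → (7,3) → (6,3) → (6,4) → (7,4) → (8,4) → (8,5) → (9,5) → (9,6) → (8,6) → (7,6) → (6,6) → (5,6) → (5,7) → (5,8) → (4,8) → (4,7) → (4,6) → (3,6) → (3,7) → (3,8) → (3,9) → (4,9) → (5,9) → (6,9) → (7,9) → (8,9) → (8,8) → (9,8) → (9,9)
Number of steps: 56

Solution:

┌─┬───────┬───┬─────┐
│A│↱ → ↓  │   │     │
│ │ ╶─┐ ╷ └─┐ ╵ ╷ ╷ │
│↓│↑ ↰│↓│   │   │ │ │
│ └─╴ │ └─┐ └───┘ │ │
│↳ → ↑│↳ ↓│       │ │
│ ┌───┼─╴ │ ┌─────┴─┤
│ │   │↓ ↲│ │↱ → → ↓│
│ ╵ ╷ │ ╶─┴─┤ ╶───┐ │
│   │ │↳ → ↓│↑ ← ↰│↓│
├─╴ ├─┴───╴ ├───╴ │ │
│   │↓ ← ← ↲│↱ → ↑│↓│
│ ┌─┤ ┌───┐ │ ┌───┤ │
│ │ │↓│↱ ↓│ │↑│   │↓│
│ │ │ │ ╷ │ │ ├─╴ │ │
│ │ │↓│↑│↓│ │↑│   │↓│
│ │ │ │ │ └─┤ │ ┌─┘ │
│ │ │↓│↑│↳ ↓│↑│ │↓ ↲│
│ ╵ │ ╵ └─┐ ╵ ╵ │ ╶─┤
│   │↳ ↑  │↳ ↑  │↳ B│
└───┴─────┴─────┴───┘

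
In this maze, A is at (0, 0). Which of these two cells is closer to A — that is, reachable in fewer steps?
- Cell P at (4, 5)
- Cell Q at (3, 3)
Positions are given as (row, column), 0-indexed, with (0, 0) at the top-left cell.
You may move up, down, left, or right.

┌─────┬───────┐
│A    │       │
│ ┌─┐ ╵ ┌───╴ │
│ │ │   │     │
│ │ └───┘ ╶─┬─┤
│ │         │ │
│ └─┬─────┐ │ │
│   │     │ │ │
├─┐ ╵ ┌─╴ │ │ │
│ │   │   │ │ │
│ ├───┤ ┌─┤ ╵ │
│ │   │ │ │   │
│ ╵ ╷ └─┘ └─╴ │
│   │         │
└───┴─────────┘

Shortest path A → P at (4, 5): 15 steps
Shortest path A → Q at (3, 3): 8 steps

Q is closer (8 steps vs 15 steps).

Path to P:

┌─────┬───────┐
│A → ↓│↱ → → ↓│
│ ┌─┐ ╵ ┌───╴ │
│ │ │↳ ↑│↓ ← ↲│
│ │ └───┘ ╶─┬─┤
│ │      ↳ ↓│ │
│ └─┬─────┐ │ │
│   │     │↓│ │
├─┐ ╵ ┌─╴ │ │ │
│ │   │   │P│ │
│ ├───┤ ┌─┤ ╵ │
│ │   │ │ │   │
│ ╵ ╷ └─┘ └─╴ │
│   │         │
└───┴─────────┘

Path to Q:

┌─────┬───────┐
│A    │       │
│ ┌─┐ ╵ ┌───╴ │
│↓│ │   │     │
│ │ └───┘ ╶─┬─┤
│↓│         │ │
│ └─┬─────┐ │ │
│↳ ↓│↱ Q  │ │ │
├─┐ ╵ ┌─╴ │ │ │
│ │↳ ↑│   │ │ │
│ ├───┤ ┌─┤ ╵ │
│ │   │ │ │   │
│ ╵ ╷ └─┘ └─╴ │
│   │         │
└───┴─────────┘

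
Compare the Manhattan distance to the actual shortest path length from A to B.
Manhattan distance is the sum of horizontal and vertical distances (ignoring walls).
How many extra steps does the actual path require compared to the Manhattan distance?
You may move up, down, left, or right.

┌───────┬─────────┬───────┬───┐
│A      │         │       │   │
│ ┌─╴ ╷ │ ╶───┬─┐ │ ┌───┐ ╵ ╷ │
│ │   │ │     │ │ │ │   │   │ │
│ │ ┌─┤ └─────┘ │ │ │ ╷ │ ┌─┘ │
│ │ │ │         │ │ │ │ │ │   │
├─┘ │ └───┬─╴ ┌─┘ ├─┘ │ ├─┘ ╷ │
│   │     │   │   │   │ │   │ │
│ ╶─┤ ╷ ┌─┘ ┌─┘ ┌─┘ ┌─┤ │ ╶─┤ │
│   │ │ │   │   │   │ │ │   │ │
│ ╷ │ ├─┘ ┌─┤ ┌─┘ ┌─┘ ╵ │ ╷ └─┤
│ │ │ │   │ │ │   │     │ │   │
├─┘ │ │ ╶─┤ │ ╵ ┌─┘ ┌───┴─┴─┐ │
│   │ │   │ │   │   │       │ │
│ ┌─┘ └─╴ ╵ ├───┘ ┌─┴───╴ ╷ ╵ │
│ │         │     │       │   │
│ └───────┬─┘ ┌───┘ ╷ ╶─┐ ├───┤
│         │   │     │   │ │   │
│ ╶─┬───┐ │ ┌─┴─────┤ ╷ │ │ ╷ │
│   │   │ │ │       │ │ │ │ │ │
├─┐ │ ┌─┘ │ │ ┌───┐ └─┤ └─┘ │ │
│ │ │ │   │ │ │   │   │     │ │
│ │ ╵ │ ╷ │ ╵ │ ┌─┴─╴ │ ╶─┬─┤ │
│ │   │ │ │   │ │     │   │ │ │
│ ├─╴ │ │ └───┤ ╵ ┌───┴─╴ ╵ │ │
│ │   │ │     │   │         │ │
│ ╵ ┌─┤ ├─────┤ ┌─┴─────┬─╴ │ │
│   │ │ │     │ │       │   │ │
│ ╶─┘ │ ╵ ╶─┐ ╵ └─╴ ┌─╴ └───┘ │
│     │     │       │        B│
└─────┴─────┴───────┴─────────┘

Manhattan distance: |14 - 0| + |14 - 0| = 28
Actual path length: 40
Extra steps: 40 - 28 = 12

Solution:

┌───────┬─────────┬───────┬───┐
│A → ↓  │         │       │   │
│ ┌─╴ ╷ │ ╶───┬─┐ │ ┌───┐ ╵ ╷ │
│ │↓ ↲│ │     │ │ │ │   │   │ │
│ │ ┌─┤ └─────┘ │ │ │ ╷ │ ┌─┘ │
│ │↓│ │         │ │ │ │ │ │   │
├─┘ │ └───┬─╴ ┌─┘ ├─┘ │ ├─┘ ╷ │
│↓ ↲│     │   │   │   │ │   │ │
│ ╶─┤ ╷ ┌─┘ ┌─┘ ┌─┘ ┌─┤ │ ╶─┤ │
│↳ ↓│ │ │   │   │   │ │ │   │ │
│ ╷ │ ├─┘ ┌─┤ ┌─┘ ┌─┘ ╵ │ ╷ └─┤
│ │↓│ │   │ │ │   │     │ │   │
├─┘ │ │ ╶─┤ │ ╵ ┌─┘ ┌───┴─┴─┐ │
│↓ ↲│ │   │ │   │   │       │ │
│ ┌─┘ └─╴ ╵ ├───┘ ┌─┴───╴ ╷ ╵ │
│↓│         │     │       │   │
│ └───────┬─┘ ┌───┘ ╷ ╶─┐ ├───┤
│↳ → → → ↓│   │     │   │ │   │
│ ╶─┬───┐ │ ┌─┴─────┤ ╷ │ │ ╷ │
│   │   │↓│ │       │ │ │ │ │ │
├─┐ │ ┌─┘ │ │ ┌───┐ └─┤ └─┘ │ │
│ │ │ │↓ ↲│ │ │   │   │     │ │
│ │ ╵ │ ╷ │ ╵ │ ┌─┴─╴ │ ╶─┬─┤ │
│ │   │↓│ │   │ │     │   │ │ │
│ ├─╴ │ │ └───┤ ╵ ┌───┴─╴ ╵ │ │
│ │   │↓│     │   │         │ │
│ ╵ ┌─┤ ├─────┤ ┌─┴─────┬─╴ │ │
│   │ │↓│↱ → ↓│ │  ↱ → ↓│   │ │
│ ╶─┘ │ ╵ ╶─┐ ╵ └─╴ ┌─╴ └───┘ │
│     │↳ ↑  │↳ → → ↑│  ↳ → → B│
└─────┴─────┴───────┴─────────┘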